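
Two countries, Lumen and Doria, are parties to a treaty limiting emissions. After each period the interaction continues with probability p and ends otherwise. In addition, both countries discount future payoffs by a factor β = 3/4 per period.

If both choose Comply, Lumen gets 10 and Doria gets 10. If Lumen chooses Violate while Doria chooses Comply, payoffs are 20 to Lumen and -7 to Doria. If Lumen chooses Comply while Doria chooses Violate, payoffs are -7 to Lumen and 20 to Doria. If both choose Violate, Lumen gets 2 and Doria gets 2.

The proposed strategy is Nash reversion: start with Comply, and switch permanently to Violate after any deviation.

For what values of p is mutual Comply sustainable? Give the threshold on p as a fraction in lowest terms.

With continuation probability p and discount β, the effective per-period discount factor is βp.
Grim-trigger IC: βp ≥ (20−10)/(20−2) = 5/9.
So p ≥ (5/9)/(3/4) = 20/27.

20/27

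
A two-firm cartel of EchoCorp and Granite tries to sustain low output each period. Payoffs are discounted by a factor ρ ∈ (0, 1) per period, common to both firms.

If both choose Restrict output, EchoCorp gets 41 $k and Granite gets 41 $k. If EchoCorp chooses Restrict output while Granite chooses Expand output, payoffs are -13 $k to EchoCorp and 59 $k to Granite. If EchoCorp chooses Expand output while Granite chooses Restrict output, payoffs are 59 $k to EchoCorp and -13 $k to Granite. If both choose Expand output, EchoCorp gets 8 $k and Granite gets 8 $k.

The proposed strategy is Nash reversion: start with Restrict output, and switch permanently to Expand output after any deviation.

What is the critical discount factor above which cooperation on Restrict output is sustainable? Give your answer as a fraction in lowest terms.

One-period gain from deviating is 59 − 41 = 18. The loss is 41 − 8 = 33 in every subsequent period, with present value 33·ρ/(1−ρ).
Deviation is unprofitable when 33·ρ/(1−ρ) ≥ 18, i.e. ρ/(1−ρ) ≥ 6/11.
Equivalently ρ ≥ 18/(18+33) = 6/17.

6/17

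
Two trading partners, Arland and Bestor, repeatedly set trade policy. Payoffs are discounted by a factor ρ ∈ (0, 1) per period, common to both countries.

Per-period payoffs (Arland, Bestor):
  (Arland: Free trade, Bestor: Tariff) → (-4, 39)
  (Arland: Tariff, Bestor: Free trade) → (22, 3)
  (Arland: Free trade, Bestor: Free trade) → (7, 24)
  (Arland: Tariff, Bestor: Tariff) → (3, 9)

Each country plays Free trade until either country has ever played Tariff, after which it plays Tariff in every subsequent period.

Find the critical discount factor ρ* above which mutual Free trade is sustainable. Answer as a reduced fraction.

15/19

For Arland: deviation gain 22−7 = 15, per-period punishment loss 7−3 = 4. IC gives ρ ≥ 15/19.
For Bestor: gain 15, loss 15 per period, so ρ ≥ 15/30 = 1/2.
The tighter constraint is Arland's, so cooperation needs ρ ≥ 15/19.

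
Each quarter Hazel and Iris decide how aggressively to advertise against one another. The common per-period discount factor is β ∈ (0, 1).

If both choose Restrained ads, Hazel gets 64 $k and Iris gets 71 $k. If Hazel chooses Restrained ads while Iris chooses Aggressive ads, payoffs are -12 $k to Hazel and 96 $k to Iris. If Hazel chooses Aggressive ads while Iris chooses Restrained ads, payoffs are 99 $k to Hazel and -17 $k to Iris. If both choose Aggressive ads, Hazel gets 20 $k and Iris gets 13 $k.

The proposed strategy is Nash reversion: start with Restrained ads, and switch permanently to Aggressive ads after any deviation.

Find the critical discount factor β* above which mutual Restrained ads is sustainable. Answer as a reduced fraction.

35/79

Hazel: cooperation gives 64 each period; deviation gives 99 once then 20 forever.
  64/(1−β) ≥ 99 + 20β/(1−β) ⇒ β ≥ 35/79.
Iris: cooperation gives 71 each period; deviation gives 96 once then 13 forever.
  β ≥ 25/83.
Both must hold, so the binding constraint is Hazel's: β ≥ 35/79.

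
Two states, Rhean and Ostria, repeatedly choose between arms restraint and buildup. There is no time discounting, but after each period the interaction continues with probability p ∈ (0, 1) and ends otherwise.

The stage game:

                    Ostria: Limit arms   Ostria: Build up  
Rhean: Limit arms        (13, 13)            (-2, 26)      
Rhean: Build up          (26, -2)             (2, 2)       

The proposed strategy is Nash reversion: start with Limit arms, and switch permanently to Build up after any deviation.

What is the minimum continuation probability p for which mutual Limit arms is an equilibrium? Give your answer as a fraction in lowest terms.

Expected cooperation value is 13 + p·13 + p²·13 + … = 13/(1−p); deviation gives 26 + p·2/(1−p).
13 ≥ 26(1−p) + 2p ⇒ 24p ≥ 13 ⇒ p ≥ 13/24.

13/24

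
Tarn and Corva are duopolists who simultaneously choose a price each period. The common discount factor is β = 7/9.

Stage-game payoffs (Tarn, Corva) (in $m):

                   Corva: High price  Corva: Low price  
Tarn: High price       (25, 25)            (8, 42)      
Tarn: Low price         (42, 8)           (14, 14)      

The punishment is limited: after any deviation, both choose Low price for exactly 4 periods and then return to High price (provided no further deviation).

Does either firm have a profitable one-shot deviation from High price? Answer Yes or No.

IC: β+…+β^4 ≥ (42−25)/(25−14) = 17/11.
At β = 7/9: partial sum = 2.2192 ≥ 1.5455. Cooperation sustainable.

No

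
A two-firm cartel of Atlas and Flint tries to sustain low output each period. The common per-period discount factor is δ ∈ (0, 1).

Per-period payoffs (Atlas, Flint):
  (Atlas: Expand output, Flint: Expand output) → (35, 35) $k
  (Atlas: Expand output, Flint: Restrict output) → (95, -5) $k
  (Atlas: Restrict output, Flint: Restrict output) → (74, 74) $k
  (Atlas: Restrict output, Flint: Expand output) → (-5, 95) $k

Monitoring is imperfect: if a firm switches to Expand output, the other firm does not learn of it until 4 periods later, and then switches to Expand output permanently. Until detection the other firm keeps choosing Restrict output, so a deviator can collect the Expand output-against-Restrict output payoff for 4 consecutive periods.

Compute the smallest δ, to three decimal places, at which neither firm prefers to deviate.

A deviator earns 95 for 4 periods, then 35 forever; cooperating earns 74 forever. Multiplying the IC by (1−δ):
74 ≥ 95(1−δ^4) + 35δ^4, so 60·δ^4 ≥ 21 and δ^4 ≥ 7/20.
δ ≥ (7/20)^(1/4) ≈ 0.769.

0.769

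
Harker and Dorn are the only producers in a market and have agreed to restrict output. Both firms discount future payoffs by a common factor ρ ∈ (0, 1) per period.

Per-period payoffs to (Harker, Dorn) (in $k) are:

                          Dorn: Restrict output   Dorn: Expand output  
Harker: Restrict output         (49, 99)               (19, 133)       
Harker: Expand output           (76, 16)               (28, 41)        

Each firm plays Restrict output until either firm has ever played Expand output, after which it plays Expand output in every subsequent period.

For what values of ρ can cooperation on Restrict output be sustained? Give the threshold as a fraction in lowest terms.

9/16

For Harker: deviation gain 76−49 = 27, per-period punishment loss 49−28 = 21. IC gives ρ ≥ 27/48 = 9/16.
For Dorn: gain 34, loss 58 per period, so ρ ≥ 34/92 = 17/46.
The tighter constraint is Harker's, so cooperation needs ρ ≥ 9/16.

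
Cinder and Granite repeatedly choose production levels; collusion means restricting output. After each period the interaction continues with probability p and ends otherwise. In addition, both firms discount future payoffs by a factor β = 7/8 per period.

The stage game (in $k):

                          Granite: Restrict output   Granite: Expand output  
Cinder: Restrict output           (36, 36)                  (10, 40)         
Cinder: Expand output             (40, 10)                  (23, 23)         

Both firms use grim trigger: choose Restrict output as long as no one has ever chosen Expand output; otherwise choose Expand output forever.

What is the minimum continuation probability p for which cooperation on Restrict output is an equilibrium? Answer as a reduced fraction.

Expected continuation weight on next period's payoff is β·p = 7/8·p, which plays the role of the discount factor.
Cooperation requires 7/8·p ≥ (40−36)/(40−23) = 4/17, hence p ≥ 32/119.

32/119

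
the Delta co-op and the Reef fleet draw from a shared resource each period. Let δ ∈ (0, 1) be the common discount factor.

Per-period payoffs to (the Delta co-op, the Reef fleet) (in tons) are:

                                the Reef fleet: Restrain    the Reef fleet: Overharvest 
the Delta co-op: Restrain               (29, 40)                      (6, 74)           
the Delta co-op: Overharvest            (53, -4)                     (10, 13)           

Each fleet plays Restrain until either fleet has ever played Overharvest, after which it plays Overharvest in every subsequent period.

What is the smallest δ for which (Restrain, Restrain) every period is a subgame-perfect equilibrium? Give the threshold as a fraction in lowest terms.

24/43

For the Delta co-op: deviation gain 53−29 = 24, per-period punishment loss 29−10 = 19. IC gives δ ≥ 24/43.
For the Reef fleet: gain 34, loss 27 per period, so δ ≥ 34/61.
The tighter constraint is the Delta co-op's, so cooperation needs δ ≥ 24/43.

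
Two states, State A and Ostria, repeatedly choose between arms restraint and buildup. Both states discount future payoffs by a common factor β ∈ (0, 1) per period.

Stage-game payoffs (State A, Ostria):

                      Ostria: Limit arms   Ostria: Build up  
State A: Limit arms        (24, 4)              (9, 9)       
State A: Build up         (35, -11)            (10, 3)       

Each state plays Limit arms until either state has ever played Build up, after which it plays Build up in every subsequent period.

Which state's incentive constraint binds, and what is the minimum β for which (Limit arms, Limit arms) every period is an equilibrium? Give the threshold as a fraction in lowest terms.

Ostria; β ≥ 5/6

For State A: deviation gain 35−24 = 11, per-period punishment loss 24−10 = 14. IC gives β ≥ 11/25.
For Ostria: gain 5, loss 1 per period, so β ≥ 5/6.
The tighter constraint is Ostria's, so cooperation needs β ≥ 5/6.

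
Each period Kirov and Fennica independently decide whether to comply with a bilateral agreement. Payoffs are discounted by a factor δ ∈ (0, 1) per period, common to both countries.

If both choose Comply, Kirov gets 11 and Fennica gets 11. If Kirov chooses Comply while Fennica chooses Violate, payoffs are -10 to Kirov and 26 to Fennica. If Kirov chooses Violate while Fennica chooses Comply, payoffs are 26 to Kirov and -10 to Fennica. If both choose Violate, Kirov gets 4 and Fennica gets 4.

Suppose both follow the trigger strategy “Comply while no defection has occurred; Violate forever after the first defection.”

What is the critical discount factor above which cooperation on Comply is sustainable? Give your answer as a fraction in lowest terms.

Cooperation forever yields 11 each period: 11/(1−δ).
Deviating yields 26 once, then 4 forever: 26 + 4δ/(1−δ).
No profitable deviation requires 11/(1−δ) ≥ 26 + 4δ/(1−δ).
Multiplying by (1−δ): 11 ≥ 26(1−δ) + 4δ = 26 − 22δ.
So 22δ ≥ 15, i.e. δ ≥ 15/22.

15/22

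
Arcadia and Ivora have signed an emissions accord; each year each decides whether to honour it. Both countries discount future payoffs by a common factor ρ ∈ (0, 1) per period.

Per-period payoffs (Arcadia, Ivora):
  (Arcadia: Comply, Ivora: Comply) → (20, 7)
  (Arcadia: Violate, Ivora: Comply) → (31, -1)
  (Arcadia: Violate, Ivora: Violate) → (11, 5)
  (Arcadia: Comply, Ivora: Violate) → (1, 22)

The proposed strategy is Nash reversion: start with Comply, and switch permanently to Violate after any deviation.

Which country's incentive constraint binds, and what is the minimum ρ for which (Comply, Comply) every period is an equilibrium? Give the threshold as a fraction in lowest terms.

Ivora; ρ ≥ 15/17

Arcadia: cooperation gives 20 each period; deviation gives 31 once then 11 forever.
  20/(1−ρ) ≥ 31 + 11ρ/(1−ρ) ⇒ ρ ≥ 11/20.
Ivora: cooperation gives 7 each period; deviation gives 22 once then 5 forever.
  ρ ≥ 15/17.
Both must hold, so the binding constraint is Ivora's: ρ ≥ 15/17.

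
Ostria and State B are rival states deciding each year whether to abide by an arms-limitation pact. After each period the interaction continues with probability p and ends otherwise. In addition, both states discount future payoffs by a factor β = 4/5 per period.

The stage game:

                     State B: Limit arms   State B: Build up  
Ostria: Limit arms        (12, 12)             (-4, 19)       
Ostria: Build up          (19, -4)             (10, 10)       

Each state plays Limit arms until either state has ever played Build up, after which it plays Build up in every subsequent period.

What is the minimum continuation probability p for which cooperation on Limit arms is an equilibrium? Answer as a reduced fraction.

35/36

With continuation probability p and discount β, the effective per-period discount factor is βp.
Grim-trigger IC: βp ≥ (19−12)/(19−10) = 7/9.
So p ≥ (7/9)/(4/5) = 35/36.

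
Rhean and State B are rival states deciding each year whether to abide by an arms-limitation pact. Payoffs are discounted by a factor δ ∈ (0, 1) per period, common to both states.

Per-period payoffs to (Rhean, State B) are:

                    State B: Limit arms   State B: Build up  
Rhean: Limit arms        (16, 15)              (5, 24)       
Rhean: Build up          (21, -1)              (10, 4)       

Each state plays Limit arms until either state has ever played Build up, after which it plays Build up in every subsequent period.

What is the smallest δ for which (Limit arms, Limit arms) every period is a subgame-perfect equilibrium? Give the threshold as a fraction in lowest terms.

Rhean: cooperation gives 16 each period; deviation gives 21 once then 10 forever.
  16/(1−δ) ≥ 21 + 10δ/(1−δ) ⇒ δ ≥ 5/11.
State B: cooperation gives 15 each period; deviation gives 24 once then 4 forever.
  δ ≥ 9/20.
Both must hold, so the binding constraint is Rhean's: δ ≥ 5/11.

5/11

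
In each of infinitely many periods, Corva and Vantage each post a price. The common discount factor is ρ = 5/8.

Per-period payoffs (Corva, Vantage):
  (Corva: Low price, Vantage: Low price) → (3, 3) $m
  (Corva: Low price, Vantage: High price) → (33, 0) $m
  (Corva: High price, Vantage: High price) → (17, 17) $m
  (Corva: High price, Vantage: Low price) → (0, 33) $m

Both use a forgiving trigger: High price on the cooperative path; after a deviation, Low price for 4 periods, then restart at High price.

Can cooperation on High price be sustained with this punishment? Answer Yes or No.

IC: ρ+…+ρ^4 ≥ (33−17)/(17−3) = 8/7.
At ρ = 5/8: partial sum = 1.4124 ≥ 1.1429. Cooperation sustainable.

Yes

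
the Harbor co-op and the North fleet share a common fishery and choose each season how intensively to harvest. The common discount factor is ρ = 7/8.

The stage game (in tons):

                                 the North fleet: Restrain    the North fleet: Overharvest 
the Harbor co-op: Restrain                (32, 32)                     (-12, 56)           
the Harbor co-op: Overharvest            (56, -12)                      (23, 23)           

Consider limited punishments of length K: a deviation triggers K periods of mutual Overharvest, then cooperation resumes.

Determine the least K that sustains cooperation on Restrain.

4

No profitable deviation requires (32−23)(ρ+…+ρ^K) ≥ 56−32, i.e. ρ+…+ρ^K ≥ 8/3 ≈ 2.6667.
With ρ = 7/8, the partial sums are K=1: 0.8750, K=2: 1.6406, K=3: 2.3105, K=4: 2.8967.
K = 4 is the first length at which the sum reaches 2.6667.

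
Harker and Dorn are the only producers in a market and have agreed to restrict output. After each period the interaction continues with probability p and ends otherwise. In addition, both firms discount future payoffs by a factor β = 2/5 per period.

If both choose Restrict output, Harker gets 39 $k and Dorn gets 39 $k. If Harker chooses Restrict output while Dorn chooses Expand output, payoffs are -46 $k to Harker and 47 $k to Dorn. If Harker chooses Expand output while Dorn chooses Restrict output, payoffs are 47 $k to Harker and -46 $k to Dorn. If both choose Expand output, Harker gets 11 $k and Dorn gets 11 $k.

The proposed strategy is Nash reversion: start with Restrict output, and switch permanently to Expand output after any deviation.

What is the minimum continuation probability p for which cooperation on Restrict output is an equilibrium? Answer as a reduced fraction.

5/9

With continuation probability p and discount β, the effective per-period discount factor is βp.
Grim-trigger IC: βp ≥ (47−39)/(47−11) = 2/9.
So p ≥ (2/9)/(2/5) = 5/9.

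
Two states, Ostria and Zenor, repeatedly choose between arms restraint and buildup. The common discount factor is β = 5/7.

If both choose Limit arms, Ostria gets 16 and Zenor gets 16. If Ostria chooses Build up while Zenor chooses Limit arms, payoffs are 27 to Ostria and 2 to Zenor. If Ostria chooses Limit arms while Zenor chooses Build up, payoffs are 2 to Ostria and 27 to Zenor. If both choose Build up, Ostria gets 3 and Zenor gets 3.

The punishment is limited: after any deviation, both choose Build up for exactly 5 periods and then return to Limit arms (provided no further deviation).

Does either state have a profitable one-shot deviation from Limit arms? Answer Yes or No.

No

IC: β+…+β^5 ≥ (27−16)/(16−3) = 11/13.
At β = 5/7: partial sum = 2.0352 ≥ 0.8462. Cooperation sustainable.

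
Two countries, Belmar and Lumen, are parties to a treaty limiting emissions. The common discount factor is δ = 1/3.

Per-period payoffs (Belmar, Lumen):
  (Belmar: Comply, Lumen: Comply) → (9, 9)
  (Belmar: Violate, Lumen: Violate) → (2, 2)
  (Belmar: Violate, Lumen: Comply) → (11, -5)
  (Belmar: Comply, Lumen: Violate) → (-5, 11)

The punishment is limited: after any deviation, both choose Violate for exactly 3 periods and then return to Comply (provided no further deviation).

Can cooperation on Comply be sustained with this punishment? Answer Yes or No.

IC: δ+…+δ^3 ≥ (11−9)/(9−2) = 2/7.
At δ = 1/3: partial sum = 0.4815 ≥ 0.2857. Cooperation sustainable.

Yes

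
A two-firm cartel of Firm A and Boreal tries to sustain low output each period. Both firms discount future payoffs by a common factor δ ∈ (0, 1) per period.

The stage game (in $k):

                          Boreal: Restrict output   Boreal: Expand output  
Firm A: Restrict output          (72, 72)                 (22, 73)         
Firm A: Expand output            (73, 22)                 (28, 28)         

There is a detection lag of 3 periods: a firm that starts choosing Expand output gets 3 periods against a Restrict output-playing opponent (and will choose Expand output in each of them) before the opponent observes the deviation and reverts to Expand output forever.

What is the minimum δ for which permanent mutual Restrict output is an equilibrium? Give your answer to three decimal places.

0.281

The best deviation is to choose Expand output for all 3 undetected periods, earning 73 each, then 28 forever once detected.
Deviation value: 73(1−δ^3)/(1−δ) + 28δ^3/(1−δ); cooperation value: 72/(1−δ).
IC: 72 ≥ 73(1−δ^3) + 28δ^3 = 73 − 45δ^3.
So δ^3 ≥ 1/45, giving δ ≥ (1/45)^(1/3) ≈ 0.281.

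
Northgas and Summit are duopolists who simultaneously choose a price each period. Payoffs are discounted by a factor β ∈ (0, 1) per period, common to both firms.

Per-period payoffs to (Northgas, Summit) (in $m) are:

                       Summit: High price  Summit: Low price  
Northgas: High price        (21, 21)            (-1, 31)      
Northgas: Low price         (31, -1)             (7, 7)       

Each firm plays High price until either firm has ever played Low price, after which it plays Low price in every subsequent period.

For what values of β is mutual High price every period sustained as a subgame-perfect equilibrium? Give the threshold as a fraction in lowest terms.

5/12

One-period gain from deviating is 31 − 21 = 10. The loss is 21 − 7 = 14 in every subsequent period, with present value 14·β/(1−β).
Deviation is unprofitable when 14·β/(1−β) ≥ 10, i.e. β/(1−β) ≥ 5/7.
Equivalently β ≥ 10/(10+14) = 5/12.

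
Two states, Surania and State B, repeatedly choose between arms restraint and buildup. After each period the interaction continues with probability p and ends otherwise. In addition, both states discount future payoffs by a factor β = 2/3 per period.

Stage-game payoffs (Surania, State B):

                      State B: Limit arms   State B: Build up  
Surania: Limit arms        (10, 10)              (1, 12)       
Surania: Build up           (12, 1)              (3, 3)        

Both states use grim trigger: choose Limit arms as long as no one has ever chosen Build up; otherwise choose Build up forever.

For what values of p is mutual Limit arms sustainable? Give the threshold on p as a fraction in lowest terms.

Expected continuation weight on next period's payoff is β·p = 2/3·p, which plays the role of the discount factor.
Cooperation requires 2/3·p ≥ (12−10)/(12−3) = 2/9, hence p ≥ 1/3.

1/3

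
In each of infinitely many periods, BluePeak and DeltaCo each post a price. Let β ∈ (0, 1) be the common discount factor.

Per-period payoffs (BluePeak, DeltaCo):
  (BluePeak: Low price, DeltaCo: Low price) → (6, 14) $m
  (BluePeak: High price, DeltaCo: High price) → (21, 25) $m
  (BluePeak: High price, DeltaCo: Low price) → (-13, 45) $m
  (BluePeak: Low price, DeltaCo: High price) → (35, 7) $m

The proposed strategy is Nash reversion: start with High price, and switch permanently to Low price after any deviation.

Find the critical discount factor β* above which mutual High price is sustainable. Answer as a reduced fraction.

20/31

BluePeak's threshold: (35−21)/(35−6) = 14/29.
DeltaCo's threshold: (45−25)/(45−14) = 20/31.
14/29 < 20/31, so DeltaCo binds and β* = 20/31.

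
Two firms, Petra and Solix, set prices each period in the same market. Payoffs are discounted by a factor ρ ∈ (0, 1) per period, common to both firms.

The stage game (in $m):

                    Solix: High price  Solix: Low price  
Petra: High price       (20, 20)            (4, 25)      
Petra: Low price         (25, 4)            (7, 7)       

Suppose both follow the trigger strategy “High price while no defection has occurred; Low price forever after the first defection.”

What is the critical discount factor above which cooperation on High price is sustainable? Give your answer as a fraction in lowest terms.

5/18

20/(1−ρ) ≥ 25 + 7ρ/(1−ρ)
20 ≥ 25 − 18ρ
ρ ≥ 5/18.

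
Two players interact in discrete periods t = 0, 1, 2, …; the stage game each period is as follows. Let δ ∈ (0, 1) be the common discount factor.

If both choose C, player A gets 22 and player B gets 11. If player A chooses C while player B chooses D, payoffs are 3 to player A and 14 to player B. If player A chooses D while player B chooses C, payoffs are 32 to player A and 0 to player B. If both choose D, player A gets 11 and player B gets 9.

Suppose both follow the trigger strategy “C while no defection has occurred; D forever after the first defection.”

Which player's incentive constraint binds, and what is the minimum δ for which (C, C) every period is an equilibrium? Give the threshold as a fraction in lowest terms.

For player A: deviation gain 32−22 = 10, per-period punishment loss 22−11 = 11. IC gives δ ≥ 10/21.
For player B: gain 3, loss 2 per period, so δ ≥ 3/5.
The tighter constraint is player B's, so cooperation needs δ ≥ 3/5.

player B; δ ≥ 3/5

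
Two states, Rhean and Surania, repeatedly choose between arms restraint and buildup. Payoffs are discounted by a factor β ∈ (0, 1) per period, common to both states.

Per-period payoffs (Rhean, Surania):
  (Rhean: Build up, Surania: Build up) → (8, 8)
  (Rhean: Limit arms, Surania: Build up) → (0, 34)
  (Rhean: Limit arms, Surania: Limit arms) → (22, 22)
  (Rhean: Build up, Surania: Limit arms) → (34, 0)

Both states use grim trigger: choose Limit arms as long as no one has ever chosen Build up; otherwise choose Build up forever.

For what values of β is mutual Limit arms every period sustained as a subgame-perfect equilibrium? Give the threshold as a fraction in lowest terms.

Under grim trigger the critical discount factor is (T−C)/(T−P) with T = 34, C = 22, P = 8.
β* = (34−22)/(34−8) = 12/26 = 6/13.

6/13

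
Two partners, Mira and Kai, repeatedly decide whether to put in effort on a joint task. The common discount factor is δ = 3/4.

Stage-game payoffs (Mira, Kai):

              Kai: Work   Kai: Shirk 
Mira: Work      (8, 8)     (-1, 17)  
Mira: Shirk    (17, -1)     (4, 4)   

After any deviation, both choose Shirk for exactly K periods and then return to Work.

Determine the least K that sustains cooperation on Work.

No profitable deviation requires (8−4)(δ+…+δ^K) ≥ 17−8, i.e. δ+…+δ^K ≥ 9/4 ≈ 2.2500.
With δ = 3/4, the partial sums are K=1: 0.7500, K=2: 1.3125, K=3: 1.7344, K=4: 2.0508, K=5: 2.2881.
K = 5 is the first length at which the sum reaches 2.2500.

5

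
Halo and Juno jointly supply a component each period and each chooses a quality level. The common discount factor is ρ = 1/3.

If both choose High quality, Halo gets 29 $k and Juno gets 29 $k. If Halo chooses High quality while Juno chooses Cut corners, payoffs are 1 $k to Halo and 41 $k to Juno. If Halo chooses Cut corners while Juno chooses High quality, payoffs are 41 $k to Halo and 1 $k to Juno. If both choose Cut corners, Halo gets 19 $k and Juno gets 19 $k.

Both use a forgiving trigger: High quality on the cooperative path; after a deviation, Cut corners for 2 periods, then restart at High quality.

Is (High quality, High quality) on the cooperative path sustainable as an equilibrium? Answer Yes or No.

A one-shot deviation gives 41 now, then 19 for 2 periods, then back to 29.
Gain from deviating: (41−29) today; loss: (29−19) in each of the next 2 periods.
No-deviation condition: (29−19)(ρ+…+ρ^2) ≥ 41−29, i.e. ρ+…+ρ^2 ≥ 6/5.
At ρ = 1/3: ρ+…+ρ^2 = 0.4444 < 1.2000.
So cooperation is not sustainable.

No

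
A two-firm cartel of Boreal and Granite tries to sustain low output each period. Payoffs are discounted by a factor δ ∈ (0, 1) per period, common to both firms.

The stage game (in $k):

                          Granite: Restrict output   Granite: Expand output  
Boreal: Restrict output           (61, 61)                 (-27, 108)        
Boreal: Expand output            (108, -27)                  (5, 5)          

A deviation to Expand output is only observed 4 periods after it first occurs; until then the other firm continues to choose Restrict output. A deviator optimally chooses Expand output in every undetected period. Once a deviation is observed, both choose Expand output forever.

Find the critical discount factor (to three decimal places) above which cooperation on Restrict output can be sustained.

A deviator earns 108 for 4 periods, then 5 forever; cooperating earns 61 forever. Multiplying the IC by (1−δ):
61 ≥ 108(1−δ^4) + 5δ^4, so 103·δ^4 ≥ 47 and δ^4 ≥ 47/103.
δ ≥ (47/103)^(1/4) ≈ 0.822.

0.822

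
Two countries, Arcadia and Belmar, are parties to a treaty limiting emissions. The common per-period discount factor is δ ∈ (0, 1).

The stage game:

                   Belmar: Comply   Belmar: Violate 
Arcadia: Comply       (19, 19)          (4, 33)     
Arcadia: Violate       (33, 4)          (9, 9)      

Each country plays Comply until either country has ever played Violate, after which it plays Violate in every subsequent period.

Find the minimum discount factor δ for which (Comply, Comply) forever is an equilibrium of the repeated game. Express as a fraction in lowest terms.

One-period gain from deviating is 33 − 19 = 14. The loss is 19 − 9 = 10 in every subsequent period, with present value 10·δ/(1−δ).
Deviation is unprofitable when 10·δ/(1−δ) ≥ 14, i.e. δ/(1−δ) ≥ 7/5.
Equivalently δ ≥ 14/(14+10) = 7/12.

7/12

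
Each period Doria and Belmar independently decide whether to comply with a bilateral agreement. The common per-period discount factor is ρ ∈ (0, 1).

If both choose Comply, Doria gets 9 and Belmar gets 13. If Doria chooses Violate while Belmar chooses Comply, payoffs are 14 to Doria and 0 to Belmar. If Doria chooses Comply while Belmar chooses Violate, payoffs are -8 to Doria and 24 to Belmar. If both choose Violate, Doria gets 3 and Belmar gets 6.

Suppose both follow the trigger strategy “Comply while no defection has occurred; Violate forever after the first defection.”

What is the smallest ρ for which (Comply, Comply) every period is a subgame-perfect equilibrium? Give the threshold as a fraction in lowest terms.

11/18

For Doria: deviation gain 14−9 = 5, per-period punishment loss 9−3 = 6. IC gives ρ ≥ 5/11.
For Belmar: gain 11, loss 7 per period, so ρ ≥ 11/18.
The tighter constraint is Belmar's, so cooperation needs ρ ≥ 11/18.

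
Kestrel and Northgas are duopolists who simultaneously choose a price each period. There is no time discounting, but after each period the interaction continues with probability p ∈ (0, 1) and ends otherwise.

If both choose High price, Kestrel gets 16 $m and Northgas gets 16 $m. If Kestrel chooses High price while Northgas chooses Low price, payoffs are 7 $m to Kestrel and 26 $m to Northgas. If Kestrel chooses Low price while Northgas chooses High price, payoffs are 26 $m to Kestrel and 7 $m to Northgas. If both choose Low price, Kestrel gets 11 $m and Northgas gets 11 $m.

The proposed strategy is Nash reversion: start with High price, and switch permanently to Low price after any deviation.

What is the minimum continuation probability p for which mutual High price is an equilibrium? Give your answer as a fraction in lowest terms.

2/3

Expected cooperation value is 16 + p·16 + p²·16 + … = 16/(1−p); deviation gives 26 + p·11/(1−p).
16 ≥ 26(1−p) + 11p ⇒ 15p ≥ 10 ⇒ p ≥ 10/15 = 2/3.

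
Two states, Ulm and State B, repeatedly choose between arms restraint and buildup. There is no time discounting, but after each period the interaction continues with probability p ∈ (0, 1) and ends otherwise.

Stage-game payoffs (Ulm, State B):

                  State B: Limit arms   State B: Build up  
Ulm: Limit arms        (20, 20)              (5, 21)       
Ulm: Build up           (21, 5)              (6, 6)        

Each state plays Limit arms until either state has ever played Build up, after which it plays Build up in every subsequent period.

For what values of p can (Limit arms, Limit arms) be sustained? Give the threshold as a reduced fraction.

1/15

With no time discounting, the continuation probability p plays the role of the discount factor.
Grim-trigger IC: 20/(1−p) ≥ 21 + 6p/(1−p) ⇒ p ≥ (21−20)/(21−6) = 1/15.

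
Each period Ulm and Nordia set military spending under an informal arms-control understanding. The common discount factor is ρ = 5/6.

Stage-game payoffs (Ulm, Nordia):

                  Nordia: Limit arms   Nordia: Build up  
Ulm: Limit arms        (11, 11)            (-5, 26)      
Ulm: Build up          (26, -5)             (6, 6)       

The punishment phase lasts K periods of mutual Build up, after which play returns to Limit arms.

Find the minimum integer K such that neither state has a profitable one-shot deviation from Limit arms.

No profitable deviation requires (11−6)(ρ+…+ρ^K) ≥ 26−11, i.e. ρ+…+ρ^K ≥ 3 ≈ 3.0000.
With ρ = 5/6, the partial sums are K=1: 0.8333, K=2: 1.5278, K=3: 2.1065, K=4: 2.5887, K=5: 2.9906, K=6: 3.3255.
K = 6 is the first length at which the sum reaches 3.0000.

6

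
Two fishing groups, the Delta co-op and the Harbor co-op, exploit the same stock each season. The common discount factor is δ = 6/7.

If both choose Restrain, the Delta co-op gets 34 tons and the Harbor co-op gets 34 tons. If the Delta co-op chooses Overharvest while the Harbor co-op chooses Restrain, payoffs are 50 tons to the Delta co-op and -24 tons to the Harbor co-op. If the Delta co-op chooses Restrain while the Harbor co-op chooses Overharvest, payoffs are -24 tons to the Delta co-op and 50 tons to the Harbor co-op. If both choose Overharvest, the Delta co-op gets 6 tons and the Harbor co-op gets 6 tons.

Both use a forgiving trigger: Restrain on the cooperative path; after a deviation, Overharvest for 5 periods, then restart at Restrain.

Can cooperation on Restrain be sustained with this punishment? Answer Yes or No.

Yes

A one-shot deviation gives 50 now, then 6 for 5 periods, then back to 34.
Gain from deviating: (50−34) today; loss: (34−6) in each of the next 5 periods.
No-deviation condition: (34−6)(δ+…+δ^5) ≥ 50−34, i.e. δ+…+δ^5 ≥ 4/7.
At δ = 6/7: δ+…+δ^5 = 3.2240 ≥ 0.5714.
So cooperation is sustainable.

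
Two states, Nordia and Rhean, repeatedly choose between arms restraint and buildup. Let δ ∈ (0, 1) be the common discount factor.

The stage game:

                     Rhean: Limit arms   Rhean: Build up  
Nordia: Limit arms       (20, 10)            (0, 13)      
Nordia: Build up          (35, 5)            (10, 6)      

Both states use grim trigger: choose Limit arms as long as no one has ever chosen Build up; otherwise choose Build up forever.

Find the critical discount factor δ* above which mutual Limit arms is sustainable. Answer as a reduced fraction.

3/5

Nordia's threshold: (35−20)/(35−10) = 3/5.
Rhean's threshold: (13−10)/(13−6) = 3/7.
3/5 > 3/7, so Nordia binds and δ* = 3/5.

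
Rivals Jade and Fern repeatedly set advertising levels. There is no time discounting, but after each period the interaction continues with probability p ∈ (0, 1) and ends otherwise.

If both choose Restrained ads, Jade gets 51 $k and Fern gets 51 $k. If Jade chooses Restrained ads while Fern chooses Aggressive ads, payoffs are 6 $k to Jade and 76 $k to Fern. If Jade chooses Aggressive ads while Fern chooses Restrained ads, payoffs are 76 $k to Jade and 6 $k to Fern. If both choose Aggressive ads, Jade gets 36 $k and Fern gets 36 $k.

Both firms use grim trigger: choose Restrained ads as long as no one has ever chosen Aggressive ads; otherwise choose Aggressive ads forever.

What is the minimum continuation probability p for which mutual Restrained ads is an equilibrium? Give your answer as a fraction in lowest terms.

5/8

Expected cooperation value is 51 + p·51 + p²·51 + … = 51/(1−p); deviation gives 76 + p·36/(1−p).
51 ≥ 76(1−p) + 36p ⇒ 40p ≥ 25 ⇒ p ≥ 25/40 = 5/8.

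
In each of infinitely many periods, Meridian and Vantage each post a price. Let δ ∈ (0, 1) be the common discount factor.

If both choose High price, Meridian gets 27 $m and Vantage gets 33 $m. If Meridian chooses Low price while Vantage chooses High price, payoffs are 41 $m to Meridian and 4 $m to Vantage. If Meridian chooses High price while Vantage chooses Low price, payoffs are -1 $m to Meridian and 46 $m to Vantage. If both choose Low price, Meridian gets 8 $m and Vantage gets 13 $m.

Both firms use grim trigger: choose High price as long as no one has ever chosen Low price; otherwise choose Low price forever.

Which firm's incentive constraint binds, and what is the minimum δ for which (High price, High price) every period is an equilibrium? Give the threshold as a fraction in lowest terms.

Meridian; δ ≥ 14/33

Meridian: cooperation gives 27 each period; deviation gives 41 once then 8 forever.
  27/(1−δ) ≥ 41 + 8δ/(1−δ) ⇒ δ ≥ 14/33.
Vantage: cooperation gives 33 each period; deviation gives 46 once then 13 forever.
  δ ≥ 13/33.
Both must hold, so the binding constraint is Meridian's: δ ≥ 14/33.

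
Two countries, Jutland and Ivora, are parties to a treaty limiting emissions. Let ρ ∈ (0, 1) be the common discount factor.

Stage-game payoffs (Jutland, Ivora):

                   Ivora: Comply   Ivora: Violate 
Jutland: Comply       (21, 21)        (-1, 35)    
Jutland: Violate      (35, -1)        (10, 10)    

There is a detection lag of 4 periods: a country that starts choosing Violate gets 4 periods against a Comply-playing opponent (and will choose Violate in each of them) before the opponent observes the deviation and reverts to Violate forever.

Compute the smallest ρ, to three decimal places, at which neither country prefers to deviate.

Deviating for the 4 undetected periods gains 35−21 = 14 per period over cooperation, then loses 21−10 = 11 per period forever once punishment starts.
Gain: 14(1 + ρ + … + ρ^3); loss: 11·ρ^4/(1−ρ).
No profitable deviation ⇔ 14(1−ρ^4) ≤ 11·ρ^4, i.e. ρ^4 ≥ 14/(14+11) = 14/25.
Hence ρ ≥ (14/25)^(1/4) ≈ 0.865.

0.865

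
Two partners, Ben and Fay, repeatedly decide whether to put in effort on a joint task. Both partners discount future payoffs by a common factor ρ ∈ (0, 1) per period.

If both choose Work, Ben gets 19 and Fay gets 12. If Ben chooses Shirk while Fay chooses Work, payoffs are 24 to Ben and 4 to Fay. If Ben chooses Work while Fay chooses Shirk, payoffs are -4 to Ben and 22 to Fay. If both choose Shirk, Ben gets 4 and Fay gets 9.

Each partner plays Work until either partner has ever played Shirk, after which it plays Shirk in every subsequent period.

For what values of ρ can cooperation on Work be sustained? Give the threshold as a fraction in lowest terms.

For Ben: deviation gain 24−19 = 5, per-period punishment loss 19−4 = 15. IC gives ρ ≥ 5/20 = 1/4.
For Fay: gain 10, loss 3 per period, so ρ ≥ 10/13.
The tighter constraint is Fay's, so cooperation needs ρ ≥ 10/13.

10/13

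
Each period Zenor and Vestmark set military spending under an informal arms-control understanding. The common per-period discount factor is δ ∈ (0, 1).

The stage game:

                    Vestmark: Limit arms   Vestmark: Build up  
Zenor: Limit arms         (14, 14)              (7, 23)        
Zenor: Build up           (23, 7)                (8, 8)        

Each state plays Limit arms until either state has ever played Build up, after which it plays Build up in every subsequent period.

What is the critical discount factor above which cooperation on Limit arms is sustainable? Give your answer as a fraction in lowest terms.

14/(1−δ) ≥ 23 + 8δ/(1−δ)
14 ≥ 23 − 15δ
δ ≥ 9/15 = 3/5.

3/5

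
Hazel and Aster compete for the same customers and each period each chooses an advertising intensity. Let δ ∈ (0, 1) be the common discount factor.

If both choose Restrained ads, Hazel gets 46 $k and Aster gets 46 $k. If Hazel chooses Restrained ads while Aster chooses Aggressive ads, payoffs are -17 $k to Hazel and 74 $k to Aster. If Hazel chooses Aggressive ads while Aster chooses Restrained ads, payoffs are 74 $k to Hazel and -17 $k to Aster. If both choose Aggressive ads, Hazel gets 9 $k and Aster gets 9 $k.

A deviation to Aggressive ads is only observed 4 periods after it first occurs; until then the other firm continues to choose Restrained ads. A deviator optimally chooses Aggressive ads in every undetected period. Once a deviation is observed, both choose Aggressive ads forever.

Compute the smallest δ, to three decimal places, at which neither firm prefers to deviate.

0.810

Deviating for the 4 undetected periods gains 74−46 = 28 per period over cooperation, then loses 46−9 = 37 per period forever once punishment starts.
Gain: 28(1 + δ + … + δ^3); loss: 37·δ^4/(1−δ).
No profitable deviation ⇔ 28(1−δ^4) ≤ 37·δ^4, i.e. δ^4 ≥ 28/(28+37) = 28/65.
Hence δ ≥ (28/65)^(1/4) ≈ 0.810.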